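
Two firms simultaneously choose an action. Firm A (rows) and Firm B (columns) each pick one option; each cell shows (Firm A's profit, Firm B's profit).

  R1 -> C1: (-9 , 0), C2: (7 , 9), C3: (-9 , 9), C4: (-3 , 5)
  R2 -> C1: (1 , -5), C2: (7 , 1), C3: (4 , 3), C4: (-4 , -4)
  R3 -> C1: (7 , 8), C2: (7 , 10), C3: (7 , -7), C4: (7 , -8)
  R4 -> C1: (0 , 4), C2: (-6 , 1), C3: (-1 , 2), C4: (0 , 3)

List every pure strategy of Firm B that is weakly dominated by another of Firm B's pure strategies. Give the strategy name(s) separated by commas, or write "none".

none

C1 is not dominated — it holds its own against C2 at R4 (4>1); C3 at R3 (8>-7); C4 at R3 (8>-8).
Nothing dominates C2: C1 at R1 (9>0); C3 at R3 (10>-7); C4 at R1 (9>5).
Nothing dominates C3: C1 at R1 (9>0); C2 at R2 (3>1); C4 at R1 (9>5).
Nothing dominates C4: C1 at R1 (5>0); C2 at R4 (3>1); C3 at R4 (3>2).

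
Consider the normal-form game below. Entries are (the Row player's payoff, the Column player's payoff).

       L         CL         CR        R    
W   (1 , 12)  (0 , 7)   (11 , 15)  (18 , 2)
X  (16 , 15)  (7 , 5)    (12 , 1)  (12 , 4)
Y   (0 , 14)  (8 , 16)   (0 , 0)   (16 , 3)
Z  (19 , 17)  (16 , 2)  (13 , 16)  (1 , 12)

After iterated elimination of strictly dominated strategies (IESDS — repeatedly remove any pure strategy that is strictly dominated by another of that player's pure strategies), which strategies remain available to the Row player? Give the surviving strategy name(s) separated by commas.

Z

Column R is eliminated: L beats it against every remaining row (W: 12>2, X: 15>4, Y: 14>3, Z: 17>12).
For the Row player, X strictly dominates W on the remaining columns (L: 16>1, CL: 7>0, CR: 12>11); eliminate W.
For the Row player, Z strictly dominates X on the remaining columns (L: 19>16, CL: 16>7, CR: 13>12); eliminate X.
The Row player's strategy Y is strictly dominated by Z (L: 19>0, CL: 16>8, CR: 13>0) and is removed.
For the Column player, L strictly dominates CL on the remaining rows (Z: 17>2); eliminate CL.
The Column player's strategy CR is strictly dominated by L (Z: 17>16) and is removed.
Among the remaining strategies, none is strictly dominated by another pure strategy of the same player, so the elimination stops.
Surviving strategies — the Row player: {Z}; the Column player: {L}.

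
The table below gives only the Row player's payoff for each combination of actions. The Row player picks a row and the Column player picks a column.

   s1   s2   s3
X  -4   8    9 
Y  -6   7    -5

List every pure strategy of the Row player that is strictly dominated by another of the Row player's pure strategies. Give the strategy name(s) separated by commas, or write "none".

X is not dominated — it holds its own against Y at s1 (-4>-6).
Y: dominated, since X does at least as well everywhere (s1: -4>-6, s2: 8>7, s3: 9>-5).

Y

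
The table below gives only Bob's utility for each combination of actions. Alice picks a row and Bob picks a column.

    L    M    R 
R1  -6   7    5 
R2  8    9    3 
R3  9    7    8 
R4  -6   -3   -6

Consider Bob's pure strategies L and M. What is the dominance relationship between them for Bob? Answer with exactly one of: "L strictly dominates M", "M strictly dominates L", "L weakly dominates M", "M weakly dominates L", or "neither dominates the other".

Compare L to M across each opponent action: R1: -6<7, R2: 8<9, R3: 9>7, R4: -6<-3.
L does better at R3 but worse at R1, R2, R4; neither strategy dominates the other.

neither dominates the other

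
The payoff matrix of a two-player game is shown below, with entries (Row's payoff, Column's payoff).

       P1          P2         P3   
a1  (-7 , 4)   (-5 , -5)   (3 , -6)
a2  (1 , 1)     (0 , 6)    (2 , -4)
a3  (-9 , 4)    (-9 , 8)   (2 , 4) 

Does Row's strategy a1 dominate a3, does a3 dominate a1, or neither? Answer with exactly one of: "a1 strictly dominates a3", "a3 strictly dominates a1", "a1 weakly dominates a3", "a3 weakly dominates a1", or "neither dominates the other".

Compare a1 to a3 across every action of Column: P1: -7>-9, P2: -5>-9, P3: 3>2.
a1 gives a strictly higher payoff against every action of Column, so a1 strictly dominates a3.

a1 strictly dominates a3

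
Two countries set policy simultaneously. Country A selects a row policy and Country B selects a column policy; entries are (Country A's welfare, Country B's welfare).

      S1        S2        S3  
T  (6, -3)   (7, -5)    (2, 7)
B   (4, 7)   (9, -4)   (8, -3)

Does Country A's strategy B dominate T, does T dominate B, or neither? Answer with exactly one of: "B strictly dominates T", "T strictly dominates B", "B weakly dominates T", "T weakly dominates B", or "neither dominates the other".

Compare B to T across each choice by Country B: S1: 4<6, S2: 9>7, S3: 8>2.
B does better at S2, S3 but worse at S1; neither strategy dominates the other.

neither dominates the other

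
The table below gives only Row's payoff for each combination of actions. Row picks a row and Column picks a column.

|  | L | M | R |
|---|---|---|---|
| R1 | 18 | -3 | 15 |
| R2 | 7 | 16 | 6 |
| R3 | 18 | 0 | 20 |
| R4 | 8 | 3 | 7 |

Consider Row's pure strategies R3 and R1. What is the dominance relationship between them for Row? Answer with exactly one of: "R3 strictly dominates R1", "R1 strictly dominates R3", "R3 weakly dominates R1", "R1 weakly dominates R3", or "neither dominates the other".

R3 weakly dominates R1

Compare R3 to R1 across every action of Column: L: 18=18, M: 0>-3, R: 20>15.
R3 is at least as good everywhere and strictly better somewhere (tied only at L), so R3 weakly but not strictly dominates R1.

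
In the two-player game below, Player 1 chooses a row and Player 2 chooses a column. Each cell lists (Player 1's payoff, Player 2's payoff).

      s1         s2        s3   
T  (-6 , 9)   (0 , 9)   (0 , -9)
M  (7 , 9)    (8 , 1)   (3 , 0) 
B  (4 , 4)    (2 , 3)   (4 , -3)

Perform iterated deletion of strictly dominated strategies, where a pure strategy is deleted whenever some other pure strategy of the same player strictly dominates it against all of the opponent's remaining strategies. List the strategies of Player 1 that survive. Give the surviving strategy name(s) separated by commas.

M

For Player 1, M strictly dominates T on the remaining columns (s1: 7>-6, s2: 8>0, s3: 3>0); eliminate T.
Column s2 is eliminated: s1 beats it against every remaining row (M: 9>1, B: 4>3).
Player 2's strategy s3 is strictly dominated by s1 (M: 9>0, B: 4>-3) and is removed.
Player 1's strategy B is strictly dominated by M (s1: 7>4) and is removed.
Among the remaining strategies, none is strictly dominated by another pure strategy of the same player, so the elimination stops.
Surviving strategies — Player 1: {M}; Player 2: {s1}.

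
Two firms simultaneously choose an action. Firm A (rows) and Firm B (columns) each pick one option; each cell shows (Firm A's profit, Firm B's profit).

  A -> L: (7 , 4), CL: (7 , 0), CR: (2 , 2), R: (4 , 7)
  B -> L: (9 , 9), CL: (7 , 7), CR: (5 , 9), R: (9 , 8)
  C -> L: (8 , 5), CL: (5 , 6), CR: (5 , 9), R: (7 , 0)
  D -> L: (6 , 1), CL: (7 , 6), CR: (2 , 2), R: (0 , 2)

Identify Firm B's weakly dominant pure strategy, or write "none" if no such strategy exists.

L fails to dominate CL at C (5<6).
CL fails to dominate L at A (0<4).
CR fails to dominate L at A (2<4).
R fails to dominate L at B (8<9).
No single strategy dominates all the others.

none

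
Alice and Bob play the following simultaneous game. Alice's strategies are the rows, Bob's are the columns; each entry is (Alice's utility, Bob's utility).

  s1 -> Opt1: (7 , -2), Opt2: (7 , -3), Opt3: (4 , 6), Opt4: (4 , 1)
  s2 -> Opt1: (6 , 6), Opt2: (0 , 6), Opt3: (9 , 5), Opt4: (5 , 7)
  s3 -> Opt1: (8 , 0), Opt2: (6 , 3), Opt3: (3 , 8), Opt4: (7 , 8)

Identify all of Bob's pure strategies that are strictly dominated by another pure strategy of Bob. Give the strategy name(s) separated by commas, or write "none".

Opt1, Opt2

Opt1 is strictly dominated by Opt4 (s1: 1>-2, s2: 7>6, s3: 8>0).
Opt2 is strictly dominated by Opt4 (s1: 1>-3, s2: 7>6, s3: 8>3).
Opt3: no other strategy beats it everywhere (Opt1 at s1 (6>-2); Opt2 at s1 (6>-3); Opt4 at s1 (6>1)).
Nothing dominates Opt4: Opt1 at s1 (1>-2); Opt2 at s1 (1>-3); Opt3 at s2 (7>5).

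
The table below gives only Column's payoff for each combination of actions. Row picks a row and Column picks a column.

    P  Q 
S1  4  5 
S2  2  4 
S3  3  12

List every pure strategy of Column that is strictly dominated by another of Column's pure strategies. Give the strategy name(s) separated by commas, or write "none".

P

P: dominated, since Q does at least as well everywhere (S1: 5>4, S2: 4>2, S3: 12>3).
Q is not dominated — it holds its own against P at S1 (5>4).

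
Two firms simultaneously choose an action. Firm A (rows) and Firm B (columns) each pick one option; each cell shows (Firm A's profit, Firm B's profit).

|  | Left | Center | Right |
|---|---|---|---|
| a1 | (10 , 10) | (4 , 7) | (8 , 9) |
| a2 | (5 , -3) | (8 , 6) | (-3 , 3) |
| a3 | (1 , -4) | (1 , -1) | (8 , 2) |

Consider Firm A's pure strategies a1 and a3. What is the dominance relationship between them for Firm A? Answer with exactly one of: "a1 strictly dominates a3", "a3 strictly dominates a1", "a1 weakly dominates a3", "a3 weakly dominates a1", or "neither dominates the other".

Compare a1 to a3 across every action of Firm B: Left: 10>1, Center: 4>1, Right: 8=8.
a1 is at least as good everywhere and strictly better somewhere (tied only at Right), so a1 weakly but not strictly dominates a3.

a1 weakly dominates a3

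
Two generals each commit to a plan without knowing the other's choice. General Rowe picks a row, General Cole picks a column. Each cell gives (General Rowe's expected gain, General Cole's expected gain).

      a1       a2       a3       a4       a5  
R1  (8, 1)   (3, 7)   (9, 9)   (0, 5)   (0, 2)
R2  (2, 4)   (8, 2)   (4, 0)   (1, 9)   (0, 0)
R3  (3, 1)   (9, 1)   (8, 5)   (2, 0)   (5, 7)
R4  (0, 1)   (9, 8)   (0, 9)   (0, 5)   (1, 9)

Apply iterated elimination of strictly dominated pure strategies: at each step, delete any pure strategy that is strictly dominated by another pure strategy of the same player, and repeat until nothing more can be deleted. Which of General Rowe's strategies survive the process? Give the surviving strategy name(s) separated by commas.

Row R2 is eliminated: R3 beats it against every remaining column (a1: 3>2, a2: 9>8, a3: 8>4, a4: 2>1, a5: 5>0).
For General Cole, a3 strictly dominates a1 on the remaining rows (R1: 9>1, R3: 5>1, R4: 9>1); eliminate a1.
Column a2 is eliminated: a3 beats it against every remaining row (R1: 9>7, R3: 5>1, R4: 9>8).
For General Rowe, R3 strictly dominates R4 on the remaining columns (a3: 8>0, a4: 2>0, a5: 5>1); eliminate R4.
General Cole's strategy a4 is strictly dominated by a3 (R1: 9>5, R3: 5>0) and is removed.
Among the remaining strategies, none is strictly dominated by another pure strategy of the same player, so the elimination stops.
Surviving strategies — General Rowe: {R1, R3}; General Cole: {a3, a5}.

R1, R3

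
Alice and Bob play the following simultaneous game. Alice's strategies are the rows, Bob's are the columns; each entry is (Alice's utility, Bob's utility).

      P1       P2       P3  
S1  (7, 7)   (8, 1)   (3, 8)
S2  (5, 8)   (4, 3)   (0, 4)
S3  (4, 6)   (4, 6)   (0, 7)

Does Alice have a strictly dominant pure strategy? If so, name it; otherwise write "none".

S1 vs S2: P1: 7>5, P2: 8>4, P3: 3>0.
S1 vs S3: P1: 7>4, P2: 8>4, P3: 3>0.
S1 strictly beats every other strategy against every opponent action, so it is strictly dominant.

S1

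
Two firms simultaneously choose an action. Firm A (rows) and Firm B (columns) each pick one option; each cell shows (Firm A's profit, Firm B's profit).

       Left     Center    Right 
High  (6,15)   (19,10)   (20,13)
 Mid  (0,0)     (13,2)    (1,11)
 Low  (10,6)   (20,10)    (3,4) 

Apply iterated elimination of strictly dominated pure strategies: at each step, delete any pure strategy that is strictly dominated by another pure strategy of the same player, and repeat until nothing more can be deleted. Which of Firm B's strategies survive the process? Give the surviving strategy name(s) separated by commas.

Center

Firm A's strategy Mid is strictly dominated by High (Left: 6>0, Center: 19>13, Right: 20>1) and is removed.
For Firm B, Left strictly dominates Right on the remaining rows (High: 15>13, Low: 6>4); eliminate Right.
For Firm A, Low strictly dominates High on the remaining columns (Left: 10>6, Center: 20>19); eliminate High.
Firm B's strategy Left is strictly dominated by Center (Low: 10>6) and is removed.
Among the remaining strategies, none is strictly dominated by another pure strategy of the same player, so the elimination stops.
Surviving strategies — Firm A: {Low}; Firm B: {Center}.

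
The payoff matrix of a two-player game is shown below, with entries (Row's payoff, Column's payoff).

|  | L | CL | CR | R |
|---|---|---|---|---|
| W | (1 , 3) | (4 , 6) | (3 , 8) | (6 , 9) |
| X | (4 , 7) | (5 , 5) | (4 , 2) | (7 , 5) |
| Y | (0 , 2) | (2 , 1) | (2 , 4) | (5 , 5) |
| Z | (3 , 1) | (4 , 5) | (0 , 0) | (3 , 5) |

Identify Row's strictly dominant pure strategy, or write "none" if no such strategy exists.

X vs W: L: 4>1, CL: 5>4, CR: 4>3, R: 7>6.
X vs Y: L: 4>0, CL: 5>2, CR: 4>2, R: 7>5.
X vs Z: L: 4>3, CL: 5>4, CR: 4>0, R: 7>3.
X strictly beats every other strategy against every opponent action, so it is strictly dominant.

X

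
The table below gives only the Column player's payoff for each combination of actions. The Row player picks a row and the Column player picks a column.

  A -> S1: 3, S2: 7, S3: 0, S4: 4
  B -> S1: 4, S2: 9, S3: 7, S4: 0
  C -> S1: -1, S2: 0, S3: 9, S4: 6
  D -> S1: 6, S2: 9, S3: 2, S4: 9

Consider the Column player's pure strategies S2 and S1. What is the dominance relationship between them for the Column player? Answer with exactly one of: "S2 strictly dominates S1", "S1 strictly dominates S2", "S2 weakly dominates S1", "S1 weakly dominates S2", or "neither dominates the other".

Compare S2 to S1 across each opponent action: A: 7>3, B: 9>4, C: 0>-1, D: 9>6.
S2 gives a strictly higher payoff against each opponent action, so S2 strictly dominates S1.

S2 strictly dominates S1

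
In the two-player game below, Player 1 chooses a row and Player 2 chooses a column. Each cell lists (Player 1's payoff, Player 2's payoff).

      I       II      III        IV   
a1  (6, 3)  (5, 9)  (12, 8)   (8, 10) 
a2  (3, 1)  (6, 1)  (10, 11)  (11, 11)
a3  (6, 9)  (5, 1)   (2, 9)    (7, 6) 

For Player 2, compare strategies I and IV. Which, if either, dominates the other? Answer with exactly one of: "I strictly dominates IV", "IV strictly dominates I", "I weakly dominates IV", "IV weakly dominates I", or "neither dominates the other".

neither dominates the other

I's payoffs vs IV's, by Player 1's action — a1: 3<10, a2: 1<11, a3: 9>6.
I does better at a3 but worse at a1, a2; neither strategy dominates the other.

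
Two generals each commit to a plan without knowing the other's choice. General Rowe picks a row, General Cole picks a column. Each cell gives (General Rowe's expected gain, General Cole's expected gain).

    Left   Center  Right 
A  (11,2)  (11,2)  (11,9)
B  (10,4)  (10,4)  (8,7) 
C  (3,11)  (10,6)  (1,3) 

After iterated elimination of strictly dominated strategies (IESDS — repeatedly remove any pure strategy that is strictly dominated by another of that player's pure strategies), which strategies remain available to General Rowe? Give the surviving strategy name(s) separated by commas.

A

General Rowe's strategy B is strictly dominated by A (Left: 11>10, Center: 11>10, Right: 11>8) and is removed.
For General Rowe, A strictly dominates C on the remaining columns (Left: 11>3, Center: 11>10, Right: 11>1); eliminate C.
General Cole's strategy Left is strictly dominated by Right (A: 9>2) and is removed.
Column Center is eliminated: Right beats it against every remaining row (A: 9>2).
Among the remaining strategies, none is strictly dominated by another pure strategy of the same player, so the elimination stops.
Surviving strategies — General Rowe: {A}; General Cole: {Right}.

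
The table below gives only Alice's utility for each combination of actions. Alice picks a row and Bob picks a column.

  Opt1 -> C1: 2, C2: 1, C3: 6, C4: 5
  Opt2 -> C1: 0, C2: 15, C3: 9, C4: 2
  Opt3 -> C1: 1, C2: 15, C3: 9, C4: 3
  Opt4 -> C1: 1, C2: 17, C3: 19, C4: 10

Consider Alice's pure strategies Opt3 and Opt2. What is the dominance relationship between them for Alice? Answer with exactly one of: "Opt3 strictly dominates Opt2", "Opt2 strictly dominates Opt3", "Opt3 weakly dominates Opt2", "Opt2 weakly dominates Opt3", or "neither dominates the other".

Opt3 weakly dominates Opt2

Opt3's payoffs vs Opt2's, by Bob's action — C1: 1>0, C2: 15=15, C3: 9=9, C4: 3>2.
Opt3 is at least as good everywhere and strictly better somewhere (tied only at C2, C3), so Opt3 weakly but not strictly dominates Opt2.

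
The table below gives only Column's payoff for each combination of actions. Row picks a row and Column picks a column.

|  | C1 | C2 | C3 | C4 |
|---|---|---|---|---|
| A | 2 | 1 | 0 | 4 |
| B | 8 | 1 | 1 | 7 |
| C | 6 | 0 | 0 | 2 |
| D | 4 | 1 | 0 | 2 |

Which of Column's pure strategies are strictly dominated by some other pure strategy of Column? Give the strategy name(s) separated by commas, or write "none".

C1: no other strategy beats it everywhere (C2 at A (2>1); C3 at A (2>0); C4 at B (8>7)).
C2 is strictly dominated by C1 (A: 2>1, B: 8>1, C: 6>0, D: 4>1).
C3 is strictly dominated by C1 (A: 2>0, B: 8>1, C: 6>0, D: 4>0).
C4 is not dominated — it holds its own against C1 at A (4>2); C2 at A (4>1); C3 at A (4>0).

C2, C3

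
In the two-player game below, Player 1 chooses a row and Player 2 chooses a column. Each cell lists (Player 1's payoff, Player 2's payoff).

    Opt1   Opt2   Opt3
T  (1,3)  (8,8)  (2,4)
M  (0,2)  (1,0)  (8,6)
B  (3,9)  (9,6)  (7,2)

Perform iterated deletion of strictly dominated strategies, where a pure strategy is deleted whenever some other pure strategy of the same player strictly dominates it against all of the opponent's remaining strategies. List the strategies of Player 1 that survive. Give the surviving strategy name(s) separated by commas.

For Player 1, B strictly dominates T on the remaining columns (Opt1: 3>1, Opt2: 9>8, Opt3: 7>2); eliminate T.
Column Opt2 is eliminated: Opt1 beats it against every remaining row (M: 2>0, B: 9>6).
Among the remaining strategies, none is strictly dominated by another pure strategy of the same player, so the elimination stops.
Surviving strategies — Player 1: {M, B}; Player 2: {Opt1, Opt3}.

M, B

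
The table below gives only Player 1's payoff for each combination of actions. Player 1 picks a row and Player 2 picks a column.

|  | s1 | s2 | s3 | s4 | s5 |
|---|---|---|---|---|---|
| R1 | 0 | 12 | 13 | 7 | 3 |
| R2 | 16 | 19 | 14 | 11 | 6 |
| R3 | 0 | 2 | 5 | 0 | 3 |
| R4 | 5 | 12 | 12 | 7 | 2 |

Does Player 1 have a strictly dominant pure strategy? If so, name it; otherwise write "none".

R2

R2 vs R1: s1: 16>0, s2: 19>12, s3: 14>13, s4: 11>7, s5: 6>3.
R2 vs R3: s1: 16>0, s2: 19>2, s3: 14>5, s4: 11>0, s5: 6>3.
R2 vs R4: s1: 16>5, s2: 19>12, s3: 14>12, s4: 11>7, s5: 6>2.
R2 strictly beats every other strategy against every opponent action, so it is strictly dominant.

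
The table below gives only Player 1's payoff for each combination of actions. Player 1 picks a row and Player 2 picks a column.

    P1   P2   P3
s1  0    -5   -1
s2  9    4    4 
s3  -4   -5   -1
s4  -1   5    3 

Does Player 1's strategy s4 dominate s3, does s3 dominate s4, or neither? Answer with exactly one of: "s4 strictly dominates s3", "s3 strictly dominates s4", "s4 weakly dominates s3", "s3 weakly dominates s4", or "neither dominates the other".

s4 strictly dominates s3

Compare s4 to s3 across each opponent action: P1: -1>-4, P2: 5>-5, P3: 3>-1.
Every comparison favours s4, so s4 strictly dominates s3.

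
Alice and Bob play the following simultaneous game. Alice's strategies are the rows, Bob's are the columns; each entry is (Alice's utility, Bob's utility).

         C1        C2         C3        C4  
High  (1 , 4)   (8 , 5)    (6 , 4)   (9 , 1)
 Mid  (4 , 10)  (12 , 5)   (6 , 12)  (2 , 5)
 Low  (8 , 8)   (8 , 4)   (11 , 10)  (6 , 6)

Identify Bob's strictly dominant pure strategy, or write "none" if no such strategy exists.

none

C1 fails to dominate C2 at High (4<5).
C2 fails to dominate C1 at Mid (5<10).
C3 fails to dominate C1 at High (4=4).
C4 fails to dominate C1 at High (1<4).
No single strategy dominates all the others.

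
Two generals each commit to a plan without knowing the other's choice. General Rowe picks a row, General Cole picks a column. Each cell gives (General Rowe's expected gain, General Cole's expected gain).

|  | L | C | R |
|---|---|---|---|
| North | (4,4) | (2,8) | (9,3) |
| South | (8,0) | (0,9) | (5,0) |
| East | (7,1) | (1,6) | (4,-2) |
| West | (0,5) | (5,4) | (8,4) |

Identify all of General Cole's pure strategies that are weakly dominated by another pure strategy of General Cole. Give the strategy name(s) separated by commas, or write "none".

Nothing dominates L: C at West (5>4); R at North (4>3).
C is not dominated — it holds its own against L at North (8>4); R at North (8>3).
R: dominated, since L does at least as well everywhere (North: 4>3, South: 0=0, East: 1>-2, West: 5>4).

R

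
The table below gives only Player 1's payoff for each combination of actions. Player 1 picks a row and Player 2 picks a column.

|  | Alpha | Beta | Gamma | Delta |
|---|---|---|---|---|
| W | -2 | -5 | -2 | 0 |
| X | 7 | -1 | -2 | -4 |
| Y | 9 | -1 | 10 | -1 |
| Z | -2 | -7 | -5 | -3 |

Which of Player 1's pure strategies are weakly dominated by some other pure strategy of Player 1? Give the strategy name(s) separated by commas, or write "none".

X, Z

W is not dominated — it holds its own against X at Delta (0>-4); Y at Delta (0>-1); Z at Beta (-5>-7).
Y weakly dominates X — Alpha: 9>7, Beta: -1=-1, Gamma: 10>-2, Delta: -1>-4.
Y is not dominated — it holds its own against W at Alpha (9>-2); X at Alpha (9>7); Z at Alpha (9>-2).
Z is weakly dominated by W (Alpha: -2=-2, Beta: -5>-7, Gamma: -2>-5, Delta: 0>-3).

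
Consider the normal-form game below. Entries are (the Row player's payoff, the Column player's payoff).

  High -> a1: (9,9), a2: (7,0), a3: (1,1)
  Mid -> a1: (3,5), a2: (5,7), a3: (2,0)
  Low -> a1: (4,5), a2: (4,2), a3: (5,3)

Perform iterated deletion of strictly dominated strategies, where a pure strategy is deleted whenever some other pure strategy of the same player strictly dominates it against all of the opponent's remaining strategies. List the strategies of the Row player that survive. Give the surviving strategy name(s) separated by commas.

For the Column player, a1 strictly dominates a3 on the remaining rows (High: 9>1, Mid: 5>0, Low: 5>3); eliminate a3.
Row Mid is eliminated: High beats it against every remaining column (a1: 9>3, a2: 7>5).
The Row player's strategy Low is strictly dominated by High (a1: 9>4, a2: 7>4) and is removed.
The Column player's strategy a2 is strictly dominated by a1 (High: 9>0) and is removed.
Among the remaining strategies, none is strictly dominated by another pure strategy of the same player, so the elimination stops.
Surviving strategies — the Row player: {High}; the Column player: {a1}.

High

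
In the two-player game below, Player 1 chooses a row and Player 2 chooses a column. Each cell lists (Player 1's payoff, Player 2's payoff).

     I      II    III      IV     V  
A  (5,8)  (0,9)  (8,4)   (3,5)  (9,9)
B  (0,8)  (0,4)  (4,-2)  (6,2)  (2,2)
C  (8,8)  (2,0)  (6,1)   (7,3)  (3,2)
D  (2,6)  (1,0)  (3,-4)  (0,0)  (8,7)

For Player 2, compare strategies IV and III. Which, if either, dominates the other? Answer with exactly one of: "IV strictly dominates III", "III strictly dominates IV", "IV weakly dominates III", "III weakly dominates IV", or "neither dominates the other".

IV's payoffs vs III's, by Player 1's action — A: 5>4, B: 2>-2, C: 3>1, D: 0>-4.
Every comparison favours IV, so IV strictly dominates III.

IV strictly dominates III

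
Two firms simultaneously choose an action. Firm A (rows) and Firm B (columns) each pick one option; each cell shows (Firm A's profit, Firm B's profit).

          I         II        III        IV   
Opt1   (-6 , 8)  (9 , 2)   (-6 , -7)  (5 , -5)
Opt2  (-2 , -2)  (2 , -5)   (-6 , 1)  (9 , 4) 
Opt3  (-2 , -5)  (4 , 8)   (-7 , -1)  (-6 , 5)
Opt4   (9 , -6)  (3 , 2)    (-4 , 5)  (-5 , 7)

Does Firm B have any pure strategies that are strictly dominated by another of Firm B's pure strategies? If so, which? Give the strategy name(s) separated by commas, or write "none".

III

I is not dominated — it holds its own against II at Opt1 (8>2); III at Opt1 (8>-7); IV at Opt1 (8>-5).
II is not dominated — it holds its own against I at Opt3 (8>-5); III at Opt1 (2>-7); IV at Opt1 (2>-5).
III is strictly dominated by IV (Opt1: -5>-7, Opt2: 4>1, Opt3: 5>-1, Opt4: 7>5).
Nothing dominates IV: I at Opt2 (4>-2); II at Opt2 (4>-5); III at Opt1 (-5>-7).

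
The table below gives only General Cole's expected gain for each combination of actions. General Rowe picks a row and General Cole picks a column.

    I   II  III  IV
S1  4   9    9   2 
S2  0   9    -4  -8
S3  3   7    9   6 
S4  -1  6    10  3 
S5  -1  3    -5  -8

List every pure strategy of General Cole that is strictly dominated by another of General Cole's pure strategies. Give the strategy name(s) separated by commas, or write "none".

I, IV

II strictly dominates I — S1: 9>4, S2: 9>0, S3: 7>3, S4: 6>-1, S5: 3>-1.
II is not dominated — it holds its own against I at S1 (9>4); III at S1 (9=9); IV at S1 (9>2).
III: no other strategy beats it everywhere (I at S1 (9>4); II at S1 (9=9); IV at S1 (9>2)).
IV is strictly dominated by II (S1: 9>2, S2: 9>-8, S3: 7>6, S4: 6>3, S5: 3>-8).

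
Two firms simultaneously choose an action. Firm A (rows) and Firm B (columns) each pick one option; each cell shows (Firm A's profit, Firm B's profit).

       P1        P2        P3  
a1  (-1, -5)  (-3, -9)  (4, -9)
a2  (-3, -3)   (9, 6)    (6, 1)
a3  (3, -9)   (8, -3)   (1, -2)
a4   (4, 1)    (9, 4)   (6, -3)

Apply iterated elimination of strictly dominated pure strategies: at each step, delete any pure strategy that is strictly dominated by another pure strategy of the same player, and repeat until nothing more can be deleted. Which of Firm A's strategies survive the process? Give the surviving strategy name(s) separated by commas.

a2, a4

Row a1 is eliminated: a4 beats it against every remaining column (P1: 4>-1, P2: 9>-3, P3: 6>4).
Row a3 is eliminated: a4 beats it against every remaining column (P1: 4>3, P2: 9>8, P3: 6>1).
For Firm B, P2 strictly dominates P1 on the remaining rows (a2: 6>-3, a4: 4>1); eliminate P1.
For Firm B, P2 strictly dominates P3 on the remaining rows (a2: 6>1, a4: 4>-3); eliminate P3.
Among the remaining strategies, none is strictly dominated by another pure strategy of the same player, so the elimination stops.
Surviving strategies — Firm A: {a2, a4}; Firm B: {P2}.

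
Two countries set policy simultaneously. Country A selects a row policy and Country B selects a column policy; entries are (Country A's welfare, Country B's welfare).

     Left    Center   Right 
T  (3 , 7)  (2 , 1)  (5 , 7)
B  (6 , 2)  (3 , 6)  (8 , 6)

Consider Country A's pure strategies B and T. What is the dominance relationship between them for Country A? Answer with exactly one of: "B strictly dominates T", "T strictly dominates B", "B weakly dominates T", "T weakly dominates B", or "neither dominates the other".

B's payoffs vs T's, by Country B's action — Left: 6>3, Center: 3>2, Right: 8>5.
Every comparison favours B, so B strictly dominates T.

B strictly dominates T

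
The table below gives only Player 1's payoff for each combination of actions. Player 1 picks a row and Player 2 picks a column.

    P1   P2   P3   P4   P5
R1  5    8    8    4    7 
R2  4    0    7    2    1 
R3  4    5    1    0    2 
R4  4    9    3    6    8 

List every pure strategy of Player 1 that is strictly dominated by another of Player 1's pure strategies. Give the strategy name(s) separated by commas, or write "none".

R2, R3

Nothing dominates R1: R2 at P1 (5>4); R3 at P1 (5>4); R4 at P1 (5>4).
R1 strictly dominates R2 — P1: 5>4, P2: 8>0, P3: 8>7, P4: 4>2, P5: 7>1.
R3: dominated, since R1 does at least as well everywhere (P1: 5>4, P2: 8>5, P3: 8>1, P4: 4>0, P5: 7>2).
Nothing dominates R4: R1 at P2 (9>8); R2 at P1 (4=4); R3 at P1 (4=4).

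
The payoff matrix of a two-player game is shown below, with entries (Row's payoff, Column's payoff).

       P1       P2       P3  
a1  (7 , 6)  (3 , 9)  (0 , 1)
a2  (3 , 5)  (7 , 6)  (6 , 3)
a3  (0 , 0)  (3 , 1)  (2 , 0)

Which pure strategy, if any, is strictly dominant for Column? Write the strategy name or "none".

P2 vs P1: a1: 9>6, a2: 6>5, a3: 1>0.
P2 vs P3: a1: 9>1, a2: 6>3, a3: 1>0.
P2 strictly beats every other strategy against every opponent action, so it is strictly dominant.

P2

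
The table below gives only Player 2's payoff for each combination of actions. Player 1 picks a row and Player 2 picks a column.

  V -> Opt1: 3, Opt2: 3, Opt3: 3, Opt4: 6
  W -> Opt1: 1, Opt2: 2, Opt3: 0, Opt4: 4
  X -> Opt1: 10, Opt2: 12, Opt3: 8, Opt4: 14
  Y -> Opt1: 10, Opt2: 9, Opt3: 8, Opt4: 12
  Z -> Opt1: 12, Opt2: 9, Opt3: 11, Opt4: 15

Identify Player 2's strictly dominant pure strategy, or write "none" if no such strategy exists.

Opt4

Opt4 vs Opt1: V: 6>3, W: 4>1, X: 14>10, Y: 12>10, Z: 15>12.
Opt4 vs Opt2: V: 6>3, W: 4>2, X: 14>12, Y: 12>9, Z: 15>9.
Opt4 vs Opt3: V: 6>3, W: 4>0, X: 14>8, Y: 12>8, Z: 15>11.
Opt4 strictly beats every other strategy against every opponent action, so it is strictly dominant.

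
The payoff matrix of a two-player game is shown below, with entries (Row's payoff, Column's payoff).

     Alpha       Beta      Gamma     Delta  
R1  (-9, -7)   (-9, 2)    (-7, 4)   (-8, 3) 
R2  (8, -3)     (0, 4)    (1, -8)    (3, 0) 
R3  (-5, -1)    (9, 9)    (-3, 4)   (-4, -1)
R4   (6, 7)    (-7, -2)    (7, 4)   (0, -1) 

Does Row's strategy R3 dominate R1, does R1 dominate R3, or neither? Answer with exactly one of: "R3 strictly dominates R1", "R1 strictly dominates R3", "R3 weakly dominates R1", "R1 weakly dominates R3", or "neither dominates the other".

R3 strictly dominates R1

R3's payoffs vs R1's, by Column's action — Alpha: -5>-9, Beta: 9>-9, Gamma: -3>-7, Delta: -4>-8.
Every comparison favours R3, so R3 strictly dominates R1.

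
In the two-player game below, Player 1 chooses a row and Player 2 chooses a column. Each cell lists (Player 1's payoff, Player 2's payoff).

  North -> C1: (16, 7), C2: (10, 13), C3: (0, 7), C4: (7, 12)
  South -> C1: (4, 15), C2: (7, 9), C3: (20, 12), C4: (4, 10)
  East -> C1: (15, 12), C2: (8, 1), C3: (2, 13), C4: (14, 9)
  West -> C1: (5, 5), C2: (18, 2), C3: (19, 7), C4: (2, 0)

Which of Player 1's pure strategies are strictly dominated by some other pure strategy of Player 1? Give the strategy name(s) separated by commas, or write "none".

North: no other strategy beats it everywhere (South at C1 (16>4); East at C1 (16>15); West at C1 (16>5)).
South: no other strategy beats it everywhere (North at C3 (20>0); East at C3 (20>2); West at C3 (20>19)).
Nothing dominates East: North at C3 (2>0); South at C1 (15>4); West at C1 (15>5).
Nothing dominates West: North at C2 (18>10); South at C1 (5>4); East at C2 (18>8).

none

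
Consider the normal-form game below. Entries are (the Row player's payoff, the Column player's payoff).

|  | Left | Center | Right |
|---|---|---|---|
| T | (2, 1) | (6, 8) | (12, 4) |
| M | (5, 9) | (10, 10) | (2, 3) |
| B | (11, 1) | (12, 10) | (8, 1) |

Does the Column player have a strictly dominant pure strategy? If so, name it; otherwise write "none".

Center vs Left: T: 8>1, M: 10>9, B: 10>1.
Center vs Right: T: 8>4, M: 10>3, B: 10>1.
Center strictly beats every other strategy against every opponent action, so it is strictly dominant.

Center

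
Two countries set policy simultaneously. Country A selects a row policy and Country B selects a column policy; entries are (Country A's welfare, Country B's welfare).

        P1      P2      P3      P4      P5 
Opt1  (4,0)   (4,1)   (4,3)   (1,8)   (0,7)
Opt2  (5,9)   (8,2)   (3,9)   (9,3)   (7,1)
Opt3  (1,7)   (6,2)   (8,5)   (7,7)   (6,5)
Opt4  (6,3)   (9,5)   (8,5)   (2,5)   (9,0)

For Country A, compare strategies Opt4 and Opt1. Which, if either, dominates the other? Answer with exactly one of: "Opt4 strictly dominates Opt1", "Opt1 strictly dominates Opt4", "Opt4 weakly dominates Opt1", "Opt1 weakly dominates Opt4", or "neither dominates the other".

Compare Opt4 to Opt1 across each opponent action: P1: 6>4, P2: 9>4, P3: 8>4, P4: 2>1, P5: 9>0.
Opt4 gives a strictly higher payoff against each opponent action, so Opt4 strictly dominates Opt1.

Opt4 strictly dominates Opt1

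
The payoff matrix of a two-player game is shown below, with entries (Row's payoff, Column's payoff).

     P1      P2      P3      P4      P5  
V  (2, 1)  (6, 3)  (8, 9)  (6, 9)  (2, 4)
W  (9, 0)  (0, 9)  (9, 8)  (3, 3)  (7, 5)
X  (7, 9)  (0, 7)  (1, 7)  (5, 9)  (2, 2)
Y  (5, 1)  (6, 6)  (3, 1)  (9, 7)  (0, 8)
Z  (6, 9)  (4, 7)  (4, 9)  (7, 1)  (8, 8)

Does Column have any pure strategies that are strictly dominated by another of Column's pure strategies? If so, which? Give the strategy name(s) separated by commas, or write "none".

none

P1 is not dominated — it holds its own against P2 at X (9>7); P3 at X (9>7); P4 at X (9=9); P5 at X (9>2).
Nothing dominates P2: P1 at V (3>1); P3 at W (9>8); P4 at W (9>3); P5 at W (9>5).
P3: no other strategy beats it everywhere (P1 at V (9>1); P2 at V (9>3); P4 at V (9=9); P5 at V (9>4)).
P4: no other strategy beats it everywhere (P1 at V (9>1); P2 at V (9>3); P3 at V (9=9); P5 at V (9>4)).
P5 is not dominated — it holds its own against P1 at V (4>1); P2 at V (4>3); P3 at Y (8>1); P4 at W (5>3).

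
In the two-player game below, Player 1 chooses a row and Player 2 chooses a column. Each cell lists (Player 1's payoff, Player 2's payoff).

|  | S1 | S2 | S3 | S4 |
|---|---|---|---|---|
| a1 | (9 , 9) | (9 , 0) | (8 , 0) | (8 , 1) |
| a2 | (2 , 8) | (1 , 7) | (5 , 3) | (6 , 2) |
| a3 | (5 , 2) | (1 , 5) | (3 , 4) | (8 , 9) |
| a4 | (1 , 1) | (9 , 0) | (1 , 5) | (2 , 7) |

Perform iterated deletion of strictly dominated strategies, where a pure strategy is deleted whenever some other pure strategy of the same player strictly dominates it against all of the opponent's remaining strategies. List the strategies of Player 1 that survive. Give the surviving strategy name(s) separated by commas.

a1, a3

Row a2 is eliminated: a1 beats it against every remaining column (S1: 9>2, S2: 9>1, S3: 8>5, S4: 8>6).
For Player 2, S4 strictly dominates S2 on the remaining rows (a1: 1>0, a3: 9>5, a4: 7>0); eliminate S2.
Row a4 is eliminated: a1 beats it against every remaining column (S1: 9>1, S3: 8>1, S4: 8>2).
Column S3 is eliminated: S4 beats it against every remaining row (a1: 1>0, a3: 9>4).
Among the remaining strategies, none is strictly dominated by another pure strategy of the same player, so the elimination stops.
Surviving strategies — Player 1: {a1, a3}; Player 2: {S1, S4}.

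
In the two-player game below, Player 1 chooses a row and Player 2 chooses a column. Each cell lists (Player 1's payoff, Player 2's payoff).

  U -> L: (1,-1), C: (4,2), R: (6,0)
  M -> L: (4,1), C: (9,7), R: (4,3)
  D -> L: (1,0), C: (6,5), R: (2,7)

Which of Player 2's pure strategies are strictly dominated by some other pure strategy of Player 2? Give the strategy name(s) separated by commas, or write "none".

L

L: dominated, since C does at least as well everywhere (U: 2>-1, M: 7>1, D: 5>0).
C: no other strategy beats it everywhere (L at U (2>-1); R at U (2>0)).
Nothing dominates R: L at U (0>-1); C at D (7>5).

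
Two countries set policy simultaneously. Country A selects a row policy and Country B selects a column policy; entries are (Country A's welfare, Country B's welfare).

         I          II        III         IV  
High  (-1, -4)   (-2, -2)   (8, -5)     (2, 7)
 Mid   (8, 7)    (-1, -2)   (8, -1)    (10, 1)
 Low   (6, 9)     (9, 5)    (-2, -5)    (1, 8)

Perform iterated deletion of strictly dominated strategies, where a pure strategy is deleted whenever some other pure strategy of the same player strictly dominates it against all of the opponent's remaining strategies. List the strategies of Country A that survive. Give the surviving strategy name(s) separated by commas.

Mid

For Country B, IV strictly dominates II on the remaining rows (High: 7>-2, Mid: 1>-2, Low: 8>5); eliminate II.
Country A's strategy Low is strictly dominated by Mid (I: 8>6, III: 8>-2, IV: 10>1) and is removed.
For Country B, I strictly dominates III on the remaining rows (High: -4>-5, Mid: 7>-1); eliminate III.
Country A's strategy High is strictly dominated by Mid (I: 8>-1, IV: 10>2) and is removed.
Country B's strategy IV is strictly dominated by I (Mid: 7>1) and is removed.
Among the remaining strategies, none is strictly dominated by another pure strategy of the same player, so the elimination stops.
Surviving strategies — Country A: {Mid}; Country B: {I}.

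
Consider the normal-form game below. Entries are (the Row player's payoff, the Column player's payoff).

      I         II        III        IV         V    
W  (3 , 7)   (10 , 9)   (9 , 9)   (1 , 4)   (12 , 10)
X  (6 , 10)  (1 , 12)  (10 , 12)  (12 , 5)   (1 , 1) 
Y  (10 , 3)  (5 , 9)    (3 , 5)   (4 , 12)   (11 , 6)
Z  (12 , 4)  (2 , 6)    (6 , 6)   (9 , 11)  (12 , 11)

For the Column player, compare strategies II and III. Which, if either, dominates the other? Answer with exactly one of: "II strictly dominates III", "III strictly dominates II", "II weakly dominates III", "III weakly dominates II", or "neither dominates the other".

Compare II to III across each opponent action: W: 9=9, X: 12=12, Y: 9>5, Z: 6=6.
II is at least as good everywhere and strictly better somewhere (tied only at W, X, Z), so II weakly but not strictly dominates III.

II weakly dominates III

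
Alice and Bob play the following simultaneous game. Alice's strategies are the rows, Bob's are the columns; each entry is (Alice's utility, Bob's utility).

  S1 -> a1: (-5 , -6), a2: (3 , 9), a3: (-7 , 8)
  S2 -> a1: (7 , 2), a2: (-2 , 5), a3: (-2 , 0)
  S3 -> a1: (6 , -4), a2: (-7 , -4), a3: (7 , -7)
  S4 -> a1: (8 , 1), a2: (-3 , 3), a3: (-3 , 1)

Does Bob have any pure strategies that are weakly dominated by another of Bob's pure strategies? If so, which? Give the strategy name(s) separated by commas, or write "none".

a1 is weakly dominated by a2 (S1: 9>-6, S2: 5>2, S3: -4=-4, S4: 3>1).
a2 is not dominated — it holds its own against a1 at S1 (9>-6); a3 at S1 (9>8).
a2 weakly dominates a3 — S1: 9>8, S2: 5>0, S3: -4>-7, S4: 3>1.

a1, a3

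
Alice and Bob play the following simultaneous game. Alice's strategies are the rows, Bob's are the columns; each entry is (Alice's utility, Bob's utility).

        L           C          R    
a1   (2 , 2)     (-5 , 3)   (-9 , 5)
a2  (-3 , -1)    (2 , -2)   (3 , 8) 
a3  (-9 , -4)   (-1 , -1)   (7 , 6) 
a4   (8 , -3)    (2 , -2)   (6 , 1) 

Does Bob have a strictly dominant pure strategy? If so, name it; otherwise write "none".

R vs L: a1: 5>2, a2: 8>-1, a3: 6>-4, a4: 1>-3.
R vs C: a1: 5>3, a2: 8>-2, a3: 6>-1, a4: 1>-2.
R strictly beats every other strategy against every opponent action, so it is strictly dominant.

R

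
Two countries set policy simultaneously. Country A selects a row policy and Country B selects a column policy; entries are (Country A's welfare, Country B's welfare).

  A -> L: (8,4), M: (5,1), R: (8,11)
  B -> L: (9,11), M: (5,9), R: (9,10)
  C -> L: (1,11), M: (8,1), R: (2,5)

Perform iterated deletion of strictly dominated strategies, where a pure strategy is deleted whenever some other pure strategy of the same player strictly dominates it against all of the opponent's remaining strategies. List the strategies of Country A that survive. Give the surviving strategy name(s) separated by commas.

For Country B, L strictly dominates M on the remaining rows (A: 4>1, B: 11>9, C: 11>1); eliminate M.
Row A is eliminated: B beats it against every remaining column (L: 9>8, R: 9>8).
Country A's strategy C is strictly dominated by B (L: 9>1, R: 9>2) and is removed.
Country B's strategy R is strictly dominated by L (B: 11>10) and is removed.
Among the remaining strategies, none is strictly dominated by another pure strategy of the same player, so the elimination stops.
Surviving strategies — Country A: {B}; Country B: {L}.

B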